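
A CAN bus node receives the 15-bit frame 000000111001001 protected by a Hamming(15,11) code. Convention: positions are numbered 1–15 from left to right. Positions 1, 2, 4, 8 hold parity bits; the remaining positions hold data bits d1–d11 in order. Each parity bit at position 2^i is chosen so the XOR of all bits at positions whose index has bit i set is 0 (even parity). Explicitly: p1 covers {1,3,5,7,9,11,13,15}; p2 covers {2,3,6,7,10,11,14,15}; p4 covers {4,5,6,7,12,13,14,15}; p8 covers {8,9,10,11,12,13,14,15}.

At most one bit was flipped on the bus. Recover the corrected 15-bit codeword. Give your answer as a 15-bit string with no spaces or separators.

s1 (pos 1,3,5,7,9,11,13,15): 0⊕0⊕0⊕1⊕1⊕0⊕0⊕1 = 1
s2 (pos 2,3,6,7,10,11,14,15): 0⊕0⊕0⊕1⊕0⊕0⊕0⊕1 = 0
s4 (pos 4,5,6,7,12,13,14,15): 0⊕0⊕0⊕1⊕1⊕0⊕0⊕1 = 1
s8 (pos 8,9,10,11,12,13,14,15): 1⊕1⊕0⊕0⊕1⊕0⊕0⊕1 = 0
Syndrome s8…s1 = 0101 → error at position 5.
Flip position 5: 000000111001001 → 000010111001001

000010111001001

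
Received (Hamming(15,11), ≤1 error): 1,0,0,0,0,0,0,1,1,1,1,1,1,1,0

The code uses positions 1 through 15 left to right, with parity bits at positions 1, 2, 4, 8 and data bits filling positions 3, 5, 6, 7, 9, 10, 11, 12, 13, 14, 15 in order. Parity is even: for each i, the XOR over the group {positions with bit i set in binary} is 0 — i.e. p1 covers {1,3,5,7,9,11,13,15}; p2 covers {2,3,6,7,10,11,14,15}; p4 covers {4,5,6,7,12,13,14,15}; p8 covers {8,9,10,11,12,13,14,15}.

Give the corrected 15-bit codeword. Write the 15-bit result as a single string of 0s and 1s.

100000011111100

s1 (pos 1,3,5,7,9,11,13,15): 1⊕0⊕0⊕0⊕1⊕1⊕1⊕0 = 0
s2 (pos 2,3,6,7,10,11,14,15): 0⊕0⊕0⊕0⊕1⊕1⊕1⊕0 = 1
s4 (pos 4,5,6,7,12,13,14,15): 0⊕0⊕0⊕0⊕1⊕1⊕1⊕0 = 1
s8 (pos 8,9,10,11,12,13,14,15): 1⊕1⊕1⊕1⊕1⊕1⊕1⊕0 = 1
Syndrome s8…s1 = 1110 → error at position 14.
Flip position 14: 100000011111110 → 100000011111100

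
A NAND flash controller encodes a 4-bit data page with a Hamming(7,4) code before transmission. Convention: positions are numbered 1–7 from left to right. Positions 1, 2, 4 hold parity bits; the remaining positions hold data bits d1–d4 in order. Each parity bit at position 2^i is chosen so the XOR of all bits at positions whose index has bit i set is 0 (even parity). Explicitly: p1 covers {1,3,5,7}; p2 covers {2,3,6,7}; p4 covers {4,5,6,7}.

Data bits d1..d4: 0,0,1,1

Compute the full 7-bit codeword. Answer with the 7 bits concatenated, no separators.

1000011

Place data at non-parity positions: p1 p2 0 p4 0 1 1
p1 (pos 1,3,5,7): XOR of data positions = 0⊕0⊕1 = 1
p2 (pos 2,3,6,7): XOR of data positions = 0⊕1⊕1 = 0
p4 (pos 4,5,6,7): XOR of data positions = 0⊕1⊕1 = 0
Codeword: 1000011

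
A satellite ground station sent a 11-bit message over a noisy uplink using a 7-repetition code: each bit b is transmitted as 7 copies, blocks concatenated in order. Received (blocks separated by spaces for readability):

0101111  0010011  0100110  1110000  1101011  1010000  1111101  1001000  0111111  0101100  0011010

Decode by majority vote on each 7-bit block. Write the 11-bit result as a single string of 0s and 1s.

10001010100

Block 1 (0101111): 5 ones → 1
Block 2 (0010011): 3 ones → 0
Block 3 (0100110): 3 ones → 0
Block 4 (1110000): 3 ones → 0
Block 5 (1101011): 5 ones → 1
Block 6 (1010000): 2 ones → 0
Block 7 (1111101): 6 ones → 1
Block 8 (1001000): 2 ones → 0
Block 9 (0111111): 6 ones → 1
Block 10 (0101100): 3 ones → 0
Block 11 (0011010): 3 ones → 0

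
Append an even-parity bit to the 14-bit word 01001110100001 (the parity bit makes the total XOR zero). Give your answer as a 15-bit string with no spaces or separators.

010011101000010

XOR of the 14 data bits: 0⊕1⊕0⊕0⊕1⊕1⊕1⊕0⊕1⊕0⊕0⊕0⊕0⊕1 = 0
Parity bit = 0 (so all 15 bits XOR to 0).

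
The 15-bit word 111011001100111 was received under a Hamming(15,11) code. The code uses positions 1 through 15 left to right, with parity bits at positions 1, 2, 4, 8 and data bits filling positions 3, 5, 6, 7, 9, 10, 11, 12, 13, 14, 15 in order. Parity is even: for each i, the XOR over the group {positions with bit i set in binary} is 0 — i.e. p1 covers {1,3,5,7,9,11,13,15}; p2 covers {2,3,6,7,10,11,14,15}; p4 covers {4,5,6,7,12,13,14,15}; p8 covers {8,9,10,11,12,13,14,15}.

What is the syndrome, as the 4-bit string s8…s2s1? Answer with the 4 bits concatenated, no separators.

s1 (pos 1,3,5,7,9,11,13,15): 1⊕1⊕1⊕0⊕1⊕0⊕1⊕1 = 0
s2 (pos 2,3,6,7,10,11,14,15): 1⊕1⊕1⊕0⊕1⊕0⊕1⊕1 = 0
s4 (pos 4,5,6,7,12,13,14,15): 0⊕1⊕1⊕0⊕0⊕1⊕1⊕1 = 1
s8 (pos 8,9,10,11,12,13,14,15): 0⊕1⊕1⊕0⊕0⊕1⊕1⊕1 = 1
Syndrome s8…s1 = 1100 → error at position 12.

1100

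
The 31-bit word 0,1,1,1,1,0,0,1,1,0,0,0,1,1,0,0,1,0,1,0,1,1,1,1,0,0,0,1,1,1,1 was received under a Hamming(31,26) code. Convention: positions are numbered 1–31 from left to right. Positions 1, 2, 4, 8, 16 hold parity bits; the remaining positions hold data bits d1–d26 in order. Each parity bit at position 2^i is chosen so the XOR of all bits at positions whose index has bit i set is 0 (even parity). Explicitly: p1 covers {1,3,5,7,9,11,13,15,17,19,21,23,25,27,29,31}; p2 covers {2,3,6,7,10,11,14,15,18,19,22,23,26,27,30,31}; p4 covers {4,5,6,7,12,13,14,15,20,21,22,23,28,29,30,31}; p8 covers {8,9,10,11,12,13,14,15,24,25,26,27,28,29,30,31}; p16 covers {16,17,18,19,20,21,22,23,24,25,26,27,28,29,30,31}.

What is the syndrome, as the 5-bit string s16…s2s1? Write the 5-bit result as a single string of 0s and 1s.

01100

s1 (pos 1,3,5,7,9,11,13,15,17,19,21,23,25,27,29,31): 0⊕1⊕1⊕0⊕1⊕0⊕1⊕0⊕1⊕1⊕1⊕1⊕0⊕0⊕1⊕1 = 0
s2 (pos 2,3,6,7,10,11,14,15,18,19,22,23,26,27,30,31): 1⊕1⊕0⊕0⊕0⊕0⊕1⊕0⊕0⊕1⊕1⊕1⊕0⊕0⊕1⊕1 = 0
s4 (pos 4,5,6,7,12,13,14,15,20,21,22,23,28,29,30,31): 1⊕1⊕0⊕0⊕0⊕1⊕1⊕0⊕0⊕1⊕1⊕1⊕1⊕1⊕1⊕1 = 1
s8 (pos 8,9,10,11,12,13,14,15,24,25,26,27,28,29,30,31): 1⊕1⊕0⊕0⊕0⊕1⊕1⊕0⊕1⊕0⊕0⊕0⊕1⊕1⊕1⊕1 = 1
s16 (pos 16,17,18,19,20,21,22,23,24,25,26,27,28,29,30,31): 0⊕1⊕0⊕1⊕0⊕1⊕1⊕1⊕1⊕0⊕0⊕0⊕1⊕1⊕1⊕1 = 0
Syndrome s16…s1 = 01100 → error at position 12.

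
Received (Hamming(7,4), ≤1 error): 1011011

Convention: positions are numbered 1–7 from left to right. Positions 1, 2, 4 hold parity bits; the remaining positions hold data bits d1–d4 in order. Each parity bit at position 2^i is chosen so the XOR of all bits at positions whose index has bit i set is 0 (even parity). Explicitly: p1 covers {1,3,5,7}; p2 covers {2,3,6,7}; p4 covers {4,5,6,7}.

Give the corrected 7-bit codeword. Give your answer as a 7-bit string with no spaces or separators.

s1 (pos 1,3,5,7): 1⊕1⊕0⊕1 = 1
s2 (pos 2,3,6,7): 0⊕1⊕1⊕1 = 1
s4 (pos 4,5,6,7): 1⊕0⊕1⊕1 = 1
Syndrome s4…s1 = 111 → error at position 7.
Flip position 7: 1011011 → 1011010

1011010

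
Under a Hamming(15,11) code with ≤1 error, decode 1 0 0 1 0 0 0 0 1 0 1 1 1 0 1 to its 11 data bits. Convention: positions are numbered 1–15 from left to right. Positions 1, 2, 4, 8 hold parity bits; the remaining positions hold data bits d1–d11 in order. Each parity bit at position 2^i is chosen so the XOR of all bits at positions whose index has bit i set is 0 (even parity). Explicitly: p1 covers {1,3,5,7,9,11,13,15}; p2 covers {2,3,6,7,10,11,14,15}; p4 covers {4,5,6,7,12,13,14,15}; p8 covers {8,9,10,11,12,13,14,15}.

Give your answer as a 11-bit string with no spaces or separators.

00000011101

s1 (pos 1,3,5,7,9,11,13,15): 1⊕0⊕0⊕0⊕1⊕1⊕1⊕1 = 1
s2 (pos 2,3,6,7,10,11,14,15): 0⊕0⊕0⊕0⊕0⊕1⊕0⊕1 = 0
s4 (pos 4,5,6,7,12,13,14,15): 1⊕0⊕0⊕0⊕1⊕1⊕0⊕1 = 0
s8 (pos 8,9,10,11,12,13,14,15): 0⊕1⊕0⊕1⊕1⊕1⊕0⊕1 = 1
Syndrome s8…s1 = 1001 → error at position 9.
Flip position 9: 100100001011101 → 100100000011101
Read data bits from positions 3,5,6,7,9,10,11,12,13,14,15: 00000011101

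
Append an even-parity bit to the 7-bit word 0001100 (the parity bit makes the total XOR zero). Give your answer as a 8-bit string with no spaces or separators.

00011000

XOR of the 7 data bits: 0⊕0⊕0⊕1⊕1⊕0⊕0 = 0
Parity bit = 0 (so all 8 bits XOR to 0).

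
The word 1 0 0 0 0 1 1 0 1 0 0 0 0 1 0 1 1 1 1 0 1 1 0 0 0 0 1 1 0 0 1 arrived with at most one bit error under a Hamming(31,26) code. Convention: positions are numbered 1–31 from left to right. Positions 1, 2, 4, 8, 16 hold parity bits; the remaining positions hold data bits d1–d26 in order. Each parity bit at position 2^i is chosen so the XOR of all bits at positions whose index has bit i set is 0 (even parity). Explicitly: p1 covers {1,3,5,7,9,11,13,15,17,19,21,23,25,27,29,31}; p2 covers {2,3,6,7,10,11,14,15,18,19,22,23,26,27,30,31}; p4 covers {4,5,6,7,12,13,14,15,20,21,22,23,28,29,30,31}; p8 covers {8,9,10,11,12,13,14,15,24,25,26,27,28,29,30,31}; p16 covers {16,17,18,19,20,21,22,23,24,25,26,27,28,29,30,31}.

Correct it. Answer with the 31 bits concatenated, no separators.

s1 (pos 1,3,5,7,9,11,13,15,17,19,21,23,25,27,29,31): 1⊕0⊕0⊕1⊕1⊕0⊕0⊕0⊕1⊕1⊕1⊕0⊕0⊕1⊕0⊕1 = 0
s2 (pos 2,3,6,7,10,11,14,15,18,19,22,23,26,27,30,31): 0⊕0⊕1⊕1⊕0⊕0⊕1⊕0⊕1⊕1⊕1⊕0⊕0⊕1⊕0⊕1 = 0
s4 (pos 4,5,6,7,12,13,14,15,20,21,22,23,28,29,30,31): 0⊕0⊕1⊕1⊕0⊕0⊕1⊕0⊕0⊕1⊕1⊕0⊕1⊕0⊕0⊕1 = 1
s8 (pos 8,9,10,11,12,13,14,15,24,25,26,27,28,29,30,31): 0⊕1⊕0⊕0⊕0⊕0⊕1⊕0⊕0⊕0⊕0⊕1⊕1⊕0⊕0⊕1 = 1
s16 (pos 16,17,18,19,20,21,22,23,24,25,26,27,28,29,30,31): 1⊕1⊕1⊕1⊕0⊕1⊕1⊕0⊕0⊕0⊕0⊕1⊕1⊕0⊕0⊕1 = 1
Syndrome s16…s1 = 11100 → error at position 28.
Flip position 28: 1000011010000101111011000011001 → 1000011010000101111011000010001

1000011010000101111011000010001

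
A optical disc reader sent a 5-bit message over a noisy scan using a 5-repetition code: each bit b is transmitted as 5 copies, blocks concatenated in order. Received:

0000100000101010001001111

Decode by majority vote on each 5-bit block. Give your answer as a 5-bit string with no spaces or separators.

Block 1 (00001): 1 one → 0
Block 2 (00000): 0 ones → 0
Block 3 (10101): 3 ones → 1
Block 4 (00010): 1 one → 0
Block 5 (01111): 4 ones → 1

00101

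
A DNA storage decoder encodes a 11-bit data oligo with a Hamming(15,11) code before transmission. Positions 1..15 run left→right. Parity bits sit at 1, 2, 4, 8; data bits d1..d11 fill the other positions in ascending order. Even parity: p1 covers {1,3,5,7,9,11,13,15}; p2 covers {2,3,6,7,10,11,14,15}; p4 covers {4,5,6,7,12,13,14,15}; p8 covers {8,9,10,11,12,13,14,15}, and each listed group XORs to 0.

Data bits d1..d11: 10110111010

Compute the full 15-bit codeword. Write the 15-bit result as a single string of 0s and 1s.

Place data at non-parity positions: p1 p2 1 p4 0 1 1 p8 0 1 1 1 0 1 0
p1 (pos 1,3,5,7,9,11,13,15): XOR of data positions = 1⊕0⊕1⊕0⊕1⊕0⊕0 = 1
p2 (pos 2,3,6,7,10,11,14,15): XOR of data positions = 1⊕1⊕1⊕1⊕1⊕1⊕0 = 0
p4 (pos 4,5,6,7,12,13,14,15): XOR of data positions = 0⊕1⊕1⊕1⊕0⊕1⊕0 = 0
p8 (pos 8,9,10,11,12,13,14,15): XOR of data positions = 0⊕1⊕1⊕1⊕0⊕1⊕0 = 0
Codeword: 101001100111010

101001100111010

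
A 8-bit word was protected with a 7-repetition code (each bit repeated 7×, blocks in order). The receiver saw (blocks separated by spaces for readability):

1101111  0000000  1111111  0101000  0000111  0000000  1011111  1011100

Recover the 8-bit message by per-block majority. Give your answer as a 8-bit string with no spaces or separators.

Block 1 (1101111): 6 ones → 1
Block 2 (0000000): 0 ones → 0
Block 3 (1111111): 7 ones → 1
Block 4 (0101000): 2 ones → 0
Block 5 (0000111): 3 ones → 0
Block 6 (0000000): 0 ones → 0
Block 7 (1011111): 6 ones → 1
Block 8 (1011100): 4 ones → 1

10100011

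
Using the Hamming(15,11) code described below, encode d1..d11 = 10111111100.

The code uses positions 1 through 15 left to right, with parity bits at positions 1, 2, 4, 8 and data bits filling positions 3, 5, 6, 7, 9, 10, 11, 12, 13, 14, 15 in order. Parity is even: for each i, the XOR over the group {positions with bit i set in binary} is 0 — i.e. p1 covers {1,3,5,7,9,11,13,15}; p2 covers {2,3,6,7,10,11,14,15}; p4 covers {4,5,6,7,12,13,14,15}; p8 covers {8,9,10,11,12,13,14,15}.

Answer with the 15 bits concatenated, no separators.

111001111111100

Place data at non-parity positions: p1 p2 1 p4 0 1 1 p8 1 1 1 1 1 0 0
p1 (pos 1,3,5,7,9,11,13,15): XOR of data positions = 1⊕0⊕1⊕1⊕1⊕1⊕0 = 1
p2 (pos 2,3,6,7,10,11,14,15): XOR of data positions = 1⊕1⊕1⊕1⊕1⊕0⊕0 = 1
p4 (pos 4,5,6,7,12,13,14,15): XOR of data positions = 0⊕1⊕1⊕1⊕1⊕0⊕0 = 0
p8 (pos 8,9,10,11,12,13,14,15): XOR of data positions = 1⊕1⊕1⊕1⊕1⊕0⊕0 = 1
Codeword: 111001111111100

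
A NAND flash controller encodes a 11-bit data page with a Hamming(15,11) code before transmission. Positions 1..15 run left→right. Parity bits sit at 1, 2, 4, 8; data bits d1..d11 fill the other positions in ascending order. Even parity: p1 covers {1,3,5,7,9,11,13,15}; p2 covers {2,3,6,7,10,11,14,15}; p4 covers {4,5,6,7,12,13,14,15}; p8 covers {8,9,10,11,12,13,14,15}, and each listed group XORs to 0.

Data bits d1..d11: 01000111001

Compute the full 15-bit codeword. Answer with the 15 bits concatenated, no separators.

Place data at non-parity positions: p1 p2 0 p4 1 0 0 p8 0 1 1 1 0 0 1
p1 (pos 1,3,5,7,9,11,13,15): XOR of data positions = 0⊕1⊕0⊕0⊕1⊕0⊕1 = 1
p2 (pos 2,3,6,7,10,11,14,15): XOR of data positions = 0⊕0⊕0⊕1⊕1⊕0⊕1 = 1
p4 (pos 4,5,6,7,12,13,14,15): XOR of data positions = 1⊕0⊕0⊕1⊕0⊕0⊕1 = 1
p8 (pos 8,9,10,11,12,13,14,15): XOR of data positions = 0⊕1⊕1⊕1⊕0⊕0⊕1 = 0
Codeword: 110110000111001

110110000111001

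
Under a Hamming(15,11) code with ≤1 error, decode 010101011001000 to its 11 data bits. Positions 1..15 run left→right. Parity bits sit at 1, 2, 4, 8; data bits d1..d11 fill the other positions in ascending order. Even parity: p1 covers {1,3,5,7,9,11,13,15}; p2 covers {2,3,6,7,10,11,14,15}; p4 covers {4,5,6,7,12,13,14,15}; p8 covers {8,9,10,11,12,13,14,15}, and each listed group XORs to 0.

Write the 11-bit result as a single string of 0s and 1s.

s1 (pos 1,3,5,7,9,11,13,15): 0⊕0⊕0⊕0⊕1⊕0⊕0⊕0 = 1
s2 (pos 2,3,6,7,10,11,14,15): 1⊕0⊕1⊕0⊕0⊕0⊕0⊕0 = 0
s4 (pos 4,5,6,7,12,13,14,15): 1⊕0⊕1⊕0⊕1⊕0⊕0⊕0 = 1
s8 (pos 8,9,10,11,12,13,14,15): 1⊕1⊕0⊕0⊕1⊕0⊕0⊕0 = 1
Syndrome s8…s1 = 1101 → error at position 13.
Flip position 13: 010101011001000 → 010101011001100
Read data bits from positions 3,5,6,7,9,10,11,12,13,14,15: 00101001100

00101001100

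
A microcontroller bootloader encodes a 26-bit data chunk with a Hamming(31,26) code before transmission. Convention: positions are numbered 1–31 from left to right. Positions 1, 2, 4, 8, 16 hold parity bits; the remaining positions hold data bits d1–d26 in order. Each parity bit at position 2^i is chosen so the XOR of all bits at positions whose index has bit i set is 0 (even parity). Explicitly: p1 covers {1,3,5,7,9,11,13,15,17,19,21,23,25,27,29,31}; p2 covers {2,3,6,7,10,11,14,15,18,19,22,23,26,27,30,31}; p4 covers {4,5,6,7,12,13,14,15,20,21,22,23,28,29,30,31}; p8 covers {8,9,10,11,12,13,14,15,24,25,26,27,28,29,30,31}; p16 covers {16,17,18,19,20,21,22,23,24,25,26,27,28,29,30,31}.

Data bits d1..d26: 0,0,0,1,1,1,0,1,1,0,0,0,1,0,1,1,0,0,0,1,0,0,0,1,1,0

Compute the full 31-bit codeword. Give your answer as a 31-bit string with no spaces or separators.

0001001111011000010110001000110

Place data at non-parity positions: p1 p2 0 p4 0 0 1 p8 1 1 0 1 1 0 0 p16 0 1 0 1 1 0 0 0 1 0 0 0 1 1 0
p1 (pos 1,3,5,7,9,11,13,15,17,19,21,23,25,27,29,31): XOR of data positions = 0⊕0⊕1⊕1⊕0⊕1⊕0⊕0⊕0⊕1⊕0⊕1⊕0⊕1⊕0 = 0
p2 (pos 2,3,6,7,10,11,14,15,18,19,22,23,26,27,30,31): XOR of data positions = 0⊕0⊕1⊕1⊕0⊕0⊕0⊕1⊕0⊕0⊕0⊕0⊕0⊕1⊕0 = 0
p4 (pos 4,5,6,7,12,13,14,15,20,21,22,23,28,29,30,31): XOR of data positions = 0⊕0⊕1⊕1⊕1⊕0⊕0⊕1⊕1⊕0⊕0⊕0⊕1⊕1⊕0 = 1
p8 (pos 8,9,10,11,12,13,14,15,24,25,26,27,28,29,30,31): XOR of data positions = 1⊕1⊕0⊕1⊕1⊕0⊕0⊕0⊕1⊕0⊕0⊕0⊕1⊕1⊕0 = 1
p16 (pos 16,17,18,19,20,21,22,23,24,25,26,27,28,29,30,31): XOR of data positions = 0⊕1⊕0⊕1⊕1⊕0⊕0⊕0⊕1⊕0⊕0⊕0⊕1⊕1⊕0 = 0
Codeword: 0001001111011000010110001000110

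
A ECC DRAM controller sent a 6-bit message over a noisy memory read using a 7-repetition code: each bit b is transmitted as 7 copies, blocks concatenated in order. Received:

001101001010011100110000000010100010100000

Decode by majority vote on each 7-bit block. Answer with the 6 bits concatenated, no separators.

Block 1 (0011010): 3 ones → 0
Block 2 (0101001): 3 ones → 0
Block 3 (1100110): 4 ones → 1
Block 4 (0000000): 0 ones → 0
Block 5 (1010001): 3 ones → 0
Block 6 (0100000): 1 one → 0

001000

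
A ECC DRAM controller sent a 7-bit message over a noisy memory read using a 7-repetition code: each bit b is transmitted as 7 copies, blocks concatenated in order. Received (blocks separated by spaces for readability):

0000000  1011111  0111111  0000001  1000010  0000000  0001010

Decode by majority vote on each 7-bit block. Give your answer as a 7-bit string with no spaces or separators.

Block 1 (0000000): 0 ones → 0
Block 2 (1011111): 6 ones → 1
Block 3 (0111111): 6 ones → 1
Block 4 (0000001): 1 one → 0
Block 5 (1000010): 2 ones → 0
Block 6 (0000000): 0 ones → 0
Block 7 (0001010): 2 ones → 0

0110000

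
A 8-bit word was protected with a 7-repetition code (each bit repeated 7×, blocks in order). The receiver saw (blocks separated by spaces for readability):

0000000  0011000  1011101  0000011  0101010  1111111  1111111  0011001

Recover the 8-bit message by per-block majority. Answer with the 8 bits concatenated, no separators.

00100110

Block 1 (0000000): 0 ones → 0
Block 2 (0011000): 2 ones → 0
Block 3 (1011101): 5 ones → 1
Block 4 (0000011): 2 ones → 0
Block 5 (0101010): 3 ones → 0
Block 6 (1111111): 7 ones → 1
Block 7 (1111111): 7 ones → 1
Block 8 (0011001): 3 ones → 0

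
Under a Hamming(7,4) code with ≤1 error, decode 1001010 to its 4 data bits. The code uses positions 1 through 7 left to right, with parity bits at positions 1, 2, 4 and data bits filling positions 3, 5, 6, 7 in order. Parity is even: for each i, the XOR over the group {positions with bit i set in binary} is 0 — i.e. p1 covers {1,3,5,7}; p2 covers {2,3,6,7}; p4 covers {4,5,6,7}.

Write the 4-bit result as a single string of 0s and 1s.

s1 (pos 1,3,5,7): 1⊕0⊕0⊕0 = 1
s2 (pos 2,3,6,7): 0⊕0⊕1⊕0 = 1
s4 (pos 4,5,6,7): 1⊕0⊕1⊕0 = 0
Syndrome s4…s1 = 011 → error at position 3.
Flip position 3: 1001010 → 1011010
Read data bits from positions 3,5,6,7: 1010

1010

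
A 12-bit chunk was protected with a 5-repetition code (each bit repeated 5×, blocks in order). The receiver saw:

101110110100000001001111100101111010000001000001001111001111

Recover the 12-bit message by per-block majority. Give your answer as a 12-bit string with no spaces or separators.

110010100011

Block 1 (10111): 4 ones → 1
Block 2 (01101): 3 ones → 1
Block 3 (00000): 0 ones → 0
Block 4 (00100): 1 one → 0
Block 5 (11111): 5 ones → 1
Block 6 (00101): 2 ones → 0
Block 7 (11101): 4 ones → 1
Block 8 (00000): 0 ones → 0
Block 9 (01000): 1 one → 0
Block 10 (00100): 1 one → 0
Block 11 (11110): 4 ones → 1
Block 12 (01111): 4 ones → 1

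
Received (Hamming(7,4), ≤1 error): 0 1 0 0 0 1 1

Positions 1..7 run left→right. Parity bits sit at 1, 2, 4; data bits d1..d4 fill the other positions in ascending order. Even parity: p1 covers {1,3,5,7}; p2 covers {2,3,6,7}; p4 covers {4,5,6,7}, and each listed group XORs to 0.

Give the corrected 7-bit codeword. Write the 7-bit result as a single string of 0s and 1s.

s1 (pos 1,3,5,7): 0⊕0⊕0⊕1 = 1
s2 (pos 2,3,6,7): 1⊕0⊕1⊕1 = 1
s4 (pos 4,5,6,7): 0⊕0⊕1⊕1 = 0
Syndrome s4…s1 = 011 → error at position 3.
Flip position 3: 0100011 → 0110011

0110011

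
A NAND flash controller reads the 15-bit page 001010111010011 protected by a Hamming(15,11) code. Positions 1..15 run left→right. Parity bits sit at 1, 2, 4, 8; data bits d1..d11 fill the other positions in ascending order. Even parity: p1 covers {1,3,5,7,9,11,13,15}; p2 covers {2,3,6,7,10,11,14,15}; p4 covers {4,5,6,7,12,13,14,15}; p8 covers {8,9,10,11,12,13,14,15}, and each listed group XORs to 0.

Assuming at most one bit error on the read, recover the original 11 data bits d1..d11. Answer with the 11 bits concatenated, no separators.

11011110011

s1 (pos 1,3,5,7,9,11,13,15): 0⊕1⊕1⊕1⊕1⊕1⊕0⊕1 = 0
s2 (pos 2,3,6,7,10,11,14,15): 0⊕1⊕0⊕1⊕0⊕1⊕1⊕1 = 1
s4 (pos 4,5,6,7,12,13,14,15): 0⊕1⊕0⊕1⊕0⊕0⊕1⊕1 = 0
s8 (pos 8,9,10,11,12,13,14,15): 1⊕1⊕0⊕1⊕0⊕0⊕1⊕1 = 1
Syndrome s8…s1 = 1010 → error at position 10.
Flip position 10: 001010111010011 → 001010111110011
Read data bits from positions 3,5,6,7,9,10,11,12,13,14,15: 11011110011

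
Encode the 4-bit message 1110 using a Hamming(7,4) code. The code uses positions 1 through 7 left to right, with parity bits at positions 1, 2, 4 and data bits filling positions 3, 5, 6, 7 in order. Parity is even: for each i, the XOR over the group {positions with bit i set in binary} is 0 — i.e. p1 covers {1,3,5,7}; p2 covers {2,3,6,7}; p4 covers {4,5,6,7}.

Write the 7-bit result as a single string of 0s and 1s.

0010110

Place data at non-parity positions: p1 p2 1 p4 1 1 0
p1 (pos 1,3,5,7): XOR of data positions = 1⊕1⊕0 = 0
p2 (pos 2,3,6,7): XOR of data positions = 1⊕1⊕0 = 0
p4 (pos 4,5,6,7): XOR of data positions = 1⊕1⊕0 = 0
Codeword: 0010110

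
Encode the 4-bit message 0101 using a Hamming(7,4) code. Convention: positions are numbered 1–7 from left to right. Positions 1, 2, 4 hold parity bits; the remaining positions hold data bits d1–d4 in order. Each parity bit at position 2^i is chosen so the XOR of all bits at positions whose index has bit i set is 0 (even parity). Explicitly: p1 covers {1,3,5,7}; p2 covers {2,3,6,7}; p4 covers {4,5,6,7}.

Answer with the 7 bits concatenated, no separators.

Place data at non-parity positions: p1 p2 0 p4 1 0 1
p1 (pos 1,3,5,7): XOR of data positions = 0⊕1⊕1 = 0
p2 (pos 2,3,6,7): XOR of data positions = 0⊕0⊕1 = 1
p4 (pos 4,5,6,7): XOR of data positions = 1⊕0⊕1 = 0
Codeword: 0100101

0100101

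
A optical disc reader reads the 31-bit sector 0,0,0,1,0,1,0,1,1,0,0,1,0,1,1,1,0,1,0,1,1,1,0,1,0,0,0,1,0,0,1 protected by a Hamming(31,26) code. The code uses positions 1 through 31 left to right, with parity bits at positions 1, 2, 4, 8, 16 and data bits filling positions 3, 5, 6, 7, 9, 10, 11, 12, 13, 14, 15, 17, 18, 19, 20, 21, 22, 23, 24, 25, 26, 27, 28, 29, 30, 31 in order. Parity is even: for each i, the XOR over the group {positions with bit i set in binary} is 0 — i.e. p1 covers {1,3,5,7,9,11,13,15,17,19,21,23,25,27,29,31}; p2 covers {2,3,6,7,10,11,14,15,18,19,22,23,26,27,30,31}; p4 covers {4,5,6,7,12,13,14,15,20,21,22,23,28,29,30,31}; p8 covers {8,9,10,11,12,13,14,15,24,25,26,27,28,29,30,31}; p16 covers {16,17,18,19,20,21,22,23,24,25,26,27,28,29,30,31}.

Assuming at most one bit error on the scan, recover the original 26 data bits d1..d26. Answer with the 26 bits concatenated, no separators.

s1 (pos 1,3,5,7,9,11,13,15,17,19,21,23,25,27,29,31): 0⊕0⊕0⊕0⊕1⊕0⊕0⊕1⊕0⊕0⊕1⊕0⊕0⊕0⊕0⊕1 = 0
s2 (pos 2,3,6,7,10,11,14,15,18,19,22,23,26,27,30,31): 0⊕0⊕1⊕0⊕0⊕0⊕1⊕1⊕1⊕0⊕1⊕0⊕0⊕0⊕0⊕1 = 0
s4 (pos 4,5,6,7,12,13,14,15,20,21,22,23,28,29,30,31): 1⊕0⊕1⊕0⊕1⊕0⊕1⊕1⊕1⊕1⊕1⊕0⊕1⊕0⊕0⊕1 = 0
s8 (pos 8,9,10,11,12,13,14,15,24,25,26,27,28,29,30,31): 1⊕1⊕0⊕0⊕1⊕0⊕1⊕1⊕1⊕0⊕0⊕0⊕1⊕0⊕0⊕1 = 0
s16 (pos 16,17,18,19,20,21,22,23,24,25,26,27,28,29,30,31): 1⊕0⊕1⊕0⊕1⊕1⊕1⊕0⊕1⊕0⊕0⊕0⊕1⊕0⊕0⊕1 = 0
Syndrome s16…s1 = 00000 → no error.
Read data bits from positions 3,5,6,7,9,10,11,12,13,14,15,17,18,19,20,21,22,23,24,25,26,27,28,29,30,31: 00101001011010111010001001

00101001011010111010001001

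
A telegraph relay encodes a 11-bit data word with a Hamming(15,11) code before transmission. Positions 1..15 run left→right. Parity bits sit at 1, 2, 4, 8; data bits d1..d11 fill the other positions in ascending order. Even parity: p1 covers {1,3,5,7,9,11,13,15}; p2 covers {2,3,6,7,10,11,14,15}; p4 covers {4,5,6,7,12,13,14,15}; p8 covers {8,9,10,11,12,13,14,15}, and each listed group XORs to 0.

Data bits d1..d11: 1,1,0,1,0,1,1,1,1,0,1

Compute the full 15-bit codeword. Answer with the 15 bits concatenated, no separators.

Place data at non-parity positions: p1 p2 1 p4 1 0 1 p8 0 1 1 1 1 0 1
p1 (pos 1,3,5,7,9,11,13,15): XOR of data positions = 1⊕1⊕1⊕0⊕1⊕1⊕1 = 0
p2 (pos 2,3,6,7,10,11,14,15): XOR of data positions = 1⊕0⊕1⊕1⊕1⊕0⊕1 = 1
p4 (pos 4,5,6,7,12,13,14,15): XOR of data positions = 1⊕0⊕1⊕1⊕1⊕0⊕1 = 1
p8 (pos 8,9,10,11,12,13,14,15): XOR of data positions = 0⊕1⊕1⊕1⊕1⊕0⊕1 = 1
Codeword: 011110110111101

011110110111101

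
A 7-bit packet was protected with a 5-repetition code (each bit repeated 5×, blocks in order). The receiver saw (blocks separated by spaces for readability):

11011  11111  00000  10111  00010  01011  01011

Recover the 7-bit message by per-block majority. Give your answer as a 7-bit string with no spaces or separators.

1101011

Block 1 (11011): 4 ones → 1
Block 2 (11111): 5 ones → 1
Block 3 (00000): 0 ones → 0
Block 4 (10111): 4 ones → 1
Block 5 (00010): 1 one → 0
Block 6 (01011): 3 ones → 1
Block 7 (01011): 3 ones → 1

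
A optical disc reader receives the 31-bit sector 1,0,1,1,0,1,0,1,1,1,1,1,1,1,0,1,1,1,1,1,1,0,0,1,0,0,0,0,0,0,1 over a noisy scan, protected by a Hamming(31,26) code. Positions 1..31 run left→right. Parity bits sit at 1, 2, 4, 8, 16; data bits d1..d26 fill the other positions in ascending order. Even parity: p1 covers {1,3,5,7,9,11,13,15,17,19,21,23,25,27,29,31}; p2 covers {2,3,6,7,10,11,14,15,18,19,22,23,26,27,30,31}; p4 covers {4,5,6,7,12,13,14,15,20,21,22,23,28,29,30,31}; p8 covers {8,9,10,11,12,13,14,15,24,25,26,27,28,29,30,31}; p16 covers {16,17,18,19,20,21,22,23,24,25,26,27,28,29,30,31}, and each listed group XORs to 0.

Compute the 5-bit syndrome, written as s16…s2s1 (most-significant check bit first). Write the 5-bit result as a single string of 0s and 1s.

01001

s1 (pos 1,3,5,7,9,11,13,15,17,19,21,23,25,27,29,31): 1⊕1⊕0⊕0⊕1⊕1⊕1⊕0⊕1⊕1⊕1⊕0⊕0⊕0⊕0⊕1 = 1
s2 (pos 2,3,6,7,10,11,14,15,18,19,22,23,26,27,30,31): 0⊕1⊕1⊕0⊕1⊕1⊕1⊕0⊕1⊕1⊕0⊕0⊕0⊕0⊕0⊕1 = 0
s4 (pos 4,5,6,7,12,13,14,15,20,21,22,23,28,29,30,31): 1⊕0⊕1⊕0⊕1⊕1⊕1⊕0⊕1⊕1⊕0⊕0⊕0⊕0⊕0⊕1 = 0
s8 (pos 8,9,10,11,12,13,14,15,24,25,26,27,28,29,30,31): 1⊕1⊕1⊕1⊕1⊕1⊕1⊕0⊕1⊕0⊕0⊕0⊕0⊕0⊕0⊕1 = 1
s16 (pos 16,17,18,19,20,21,22,23,24,25,26,27,28,29,30,31): 1⊕1⊕1⊕1⊕1⊕1⊕0⊕0⊕1⊕0⊕0⊕0⊕0⊕0⊕0⊕1 = 0
Syndrome s16…s1 = 01001 → error at position 9.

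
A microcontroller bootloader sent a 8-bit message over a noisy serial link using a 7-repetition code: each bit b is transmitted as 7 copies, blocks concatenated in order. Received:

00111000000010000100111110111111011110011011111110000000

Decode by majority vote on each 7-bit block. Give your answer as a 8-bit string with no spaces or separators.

Block 1 (0011100): 3 ones → 0
Block 2 (0000010): 1 one → 0
Block 3 (0001001): 2 ones → 0
Block 4 (1111011): 6 ones → 1
Block 5 (1111011): 6 ones → 1
Block 6 (1100110): 4 ones → 1
Block 7 (1111111): 7 ones → 1
Block 8 (0000000): 0 ones → 0

00011110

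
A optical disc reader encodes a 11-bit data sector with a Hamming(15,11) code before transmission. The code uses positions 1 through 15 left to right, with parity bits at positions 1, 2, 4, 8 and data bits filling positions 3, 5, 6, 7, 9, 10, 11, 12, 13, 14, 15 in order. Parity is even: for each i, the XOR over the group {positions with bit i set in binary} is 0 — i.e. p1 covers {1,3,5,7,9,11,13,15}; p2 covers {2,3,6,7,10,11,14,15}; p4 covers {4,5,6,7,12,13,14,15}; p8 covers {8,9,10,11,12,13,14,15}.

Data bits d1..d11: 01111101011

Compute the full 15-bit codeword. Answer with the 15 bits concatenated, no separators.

Place data at non-parity positions: p1 p2 0 p4 1 1 1 p8 1 1 0 1 0 1 1
p1 (pos 1,3,5,7,9,11,13,15): XOR of data positions = 0⊕1⊕1⊕1⊕0⊕0⊕1 = 0
p2 (pos 2,3,6,7,10,11,14,15): XOR of data positions = 0⊕1⊕1⊕1⊕0⊕1⊕1 = 1
p4 (pos 4,5,6,7,12,13,14,15): XOR of data positions = 1⊕1⊕1⊕1⊕0⊕1⊕1 = 0
p8 (pos 8,9,10,11,12,13,14,15): XOR of data positions = 1⊕1⊕0⊕1⊕0⊕1⊕1 = 1
Codeword: 010011111101011

010011111101011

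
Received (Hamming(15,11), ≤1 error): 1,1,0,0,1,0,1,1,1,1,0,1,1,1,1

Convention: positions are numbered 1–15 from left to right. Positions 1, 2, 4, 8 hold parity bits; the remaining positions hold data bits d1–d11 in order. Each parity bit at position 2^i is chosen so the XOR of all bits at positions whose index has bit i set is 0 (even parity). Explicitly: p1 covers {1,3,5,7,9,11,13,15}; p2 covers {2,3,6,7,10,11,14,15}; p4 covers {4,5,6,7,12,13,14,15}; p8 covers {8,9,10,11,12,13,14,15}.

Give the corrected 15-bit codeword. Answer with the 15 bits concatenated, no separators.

110010111001111

s1 (pos 1,3,5,7,9,11,13,15): 1⊕0⊕1⊕1⊕1⊕0⊕1⊕1 = 0
s2 (pos 2,3,6,7,10,11,14,15): 1⊕0⊕0⊕1⊕1⊕0⊕1⊕1 = 1
s4 (pos 4,5,6,7,12,13,14,15): 0⊕1⊕0⊕1⊕1⊕1⊕1⊕1 = 0
s8 (pos 8,9,10,11,12,13,14,15): 1⊕1⊕1⊕0⊕1⊕1⊕1⊕1 = 1
Syndrome s8…s1 = 1010 → error at position 10.
Flip position 10: 110010111101111 → 110010111001111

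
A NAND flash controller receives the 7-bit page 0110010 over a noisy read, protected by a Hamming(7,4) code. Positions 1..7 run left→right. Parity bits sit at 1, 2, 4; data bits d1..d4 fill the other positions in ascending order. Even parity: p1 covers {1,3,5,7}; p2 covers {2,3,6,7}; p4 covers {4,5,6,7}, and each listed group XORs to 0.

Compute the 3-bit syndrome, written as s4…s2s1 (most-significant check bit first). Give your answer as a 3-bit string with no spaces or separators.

s1 (pos 1,3,5,7): 0⊕1⊕0⊕0 = 1
s2 (pos 2,3,6,7): 1⊕1⊕1⊕0 = 1
s4 (pos 4,5,6,7): 0⊕0⊕1⊕0 = 1
Syndrome s4…s1 = 111 → error at position 7.

111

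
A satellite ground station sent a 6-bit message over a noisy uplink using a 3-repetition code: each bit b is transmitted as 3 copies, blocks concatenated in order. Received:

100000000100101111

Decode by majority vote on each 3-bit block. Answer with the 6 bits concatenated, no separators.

000011

Block 1 (100): 1 one → 0
Block 2 (000): 0 ones → 0
Block 3 (000): 0 ones → 0
Block 4 (100): 1 one → 0
Block 5 (101): 2 ones → 1
Block 6 (111): 3 ones → 1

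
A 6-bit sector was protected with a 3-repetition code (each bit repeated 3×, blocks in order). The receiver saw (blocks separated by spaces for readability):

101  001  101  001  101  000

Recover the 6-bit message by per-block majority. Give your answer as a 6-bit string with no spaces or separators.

101010

Block 1 (101): 2 ones → 1
Block 2 (001): 1 one → 0
Block 3 (101): 2 ones → 1
Block 4 (001): 1 one → 0
Block 5 (101): 2 ones → 1
Block 6 (000): 0 ones → 0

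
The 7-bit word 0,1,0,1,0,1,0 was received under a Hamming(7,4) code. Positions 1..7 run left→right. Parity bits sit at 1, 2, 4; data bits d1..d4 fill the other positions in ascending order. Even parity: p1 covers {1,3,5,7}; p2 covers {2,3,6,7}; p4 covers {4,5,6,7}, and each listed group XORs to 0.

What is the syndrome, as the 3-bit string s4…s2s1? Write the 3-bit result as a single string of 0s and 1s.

s1 (pos 1,3,5,7): 0⊕0⊕0⊕0 = 0
s2 (pos 2,3,6,7): 1⊕0⊕1⊕0 = 0
s4 (pos 4,5,6,7): 1⊕0⊕1⊕0 = 0
Syndrome s4…s1 = 000 → no error.

000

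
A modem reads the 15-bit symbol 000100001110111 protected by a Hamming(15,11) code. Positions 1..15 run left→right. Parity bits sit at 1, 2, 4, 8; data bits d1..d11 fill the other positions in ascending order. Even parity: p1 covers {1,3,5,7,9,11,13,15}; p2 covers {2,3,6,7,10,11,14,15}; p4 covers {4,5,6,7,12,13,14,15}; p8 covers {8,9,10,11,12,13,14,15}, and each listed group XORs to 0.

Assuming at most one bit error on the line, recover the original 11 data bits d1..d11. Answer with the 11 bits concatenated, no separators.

s1 (pos 1,3,5,7,9,11,13,15): 0⊕0⊕0⊕0⊕1⊕1⊕1⊕1 = 0
s2 (pos 2,3,6,7,10,11,14,15): 0⊕0⊕0⊕0⊕1⊕1⊕1⊕1 = 0
s4 (pos 4,5,6,7,12,13,14,15): 1⊕0⊕0⊕0⊕0⊕1⊕1⊕1 = 0
s8 (pos 8,9,10,11,12,13,14,15): 0⊕1⊕1⊕1⊕0⊕1⊕1⊕1 = 0
Syndrome s8…s1 = 0000 → no error.
Read data bits from positions 3,5,6,7,9,10,11,12,13,14,15: 00001110111

00001110111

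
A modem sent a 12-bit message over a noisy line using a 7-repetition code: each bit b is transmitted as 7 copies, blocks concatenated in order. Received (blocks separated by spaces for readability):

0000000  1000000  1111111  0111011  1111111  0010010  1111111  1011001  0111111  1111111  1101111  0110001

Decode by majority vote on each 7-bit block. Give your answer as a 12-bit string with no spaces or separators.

001110111110

Block 1 (0000000): 0 ones → 0
Block 2 (1000000): 1 one → 0
Block 3 (1111111): 7 ones → 1
Block 4 (0111011): 5 ones → 1
Block 5 (1111111): 7 ones → 1
Block 6 (0010010): 2 ones → 0
Block 7 (1111111): 7 ones → 1
Block 8 (1011001): 4 ones → 1
Block 9 (0111111): 6 ones → 1
Block 10 (1111111): 7 ones → 1
Block 11 (1101111): 6 ones → 1
Block 12 (0110001): 3 ones → 0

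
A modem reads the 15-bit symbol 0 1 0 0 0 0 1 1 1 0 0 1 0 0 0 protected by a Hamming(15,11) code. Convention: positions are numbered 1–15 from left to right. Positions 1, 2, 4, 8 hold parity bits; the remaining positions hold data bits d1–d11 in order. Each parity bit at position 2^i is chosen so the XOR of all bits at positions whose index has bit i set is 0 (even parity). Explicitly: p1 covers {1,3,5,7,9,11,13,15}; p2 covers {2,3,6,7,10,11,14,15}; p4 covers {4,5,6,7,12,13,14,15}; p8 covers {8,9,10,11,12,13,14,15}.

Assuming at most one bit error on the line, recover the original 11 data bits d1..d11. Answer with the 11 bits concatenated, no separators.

s1 (pos 1,3,5,7,9,11,13,15): 0⊕0⊕0⊕1⊕1⊕0⊕0⊕0 = 0
s2 (pos 2,3,6,7,10,11,14,15): 1⊕0⊕0⊕1⊕0⊕0⊕0⊕0 = 0
s4 (pos 4,5,6,7,12,13,14,15): 0⊕0⊕0⊕1⊕1⊕0⊕0⊕0 = 0
s8 (pos 8,9,10,11,12,13,14,15): 1⊕1⊕0⊕0⊕1⊕0⊕0⊕0 = 1
Syndrome s8…s1 = 1000 → error at position 8.
Flip position 8: 010000111001000 → 010000101001000
Read data bits from positions 3,5,6,7,9,10,11,12,13,14,15: 00011001000

00011001000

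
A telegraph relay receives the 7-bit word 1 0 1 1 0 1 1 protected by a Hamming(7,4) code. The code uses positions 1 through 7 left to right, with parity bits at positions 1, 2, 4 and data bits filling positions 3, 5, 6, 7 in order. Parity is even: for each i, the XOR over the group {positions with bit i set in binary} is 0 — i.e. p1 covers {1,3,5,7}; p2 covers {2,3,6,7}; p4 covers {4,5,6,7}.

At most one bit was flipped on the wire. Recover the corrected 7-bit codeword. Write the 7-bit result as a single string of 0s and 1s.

1011010

s1 (pos 1,3,5,7): 1⊕1⊕0⊕1 = 1
s2 (pos 2,3,6,7): 0⊕1⊕1⊕1 = 1
s4 (pos 4,5,6,7): 1⊕0⊕1⊕1 = 1
Syndrome s4…s1 = 111 → error at position 7.
Flip position 7: 1011011 → 1011010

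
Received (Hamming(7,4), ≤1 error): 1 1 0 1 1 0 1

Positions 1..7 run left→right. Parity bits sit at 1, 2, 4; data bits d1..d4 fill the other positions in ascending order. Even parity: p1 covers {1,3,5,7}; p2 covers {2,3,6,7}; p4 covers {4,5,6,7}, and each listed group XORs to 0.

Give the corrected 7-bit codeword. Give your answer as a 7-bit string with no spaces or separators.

1101001

s1 (pos 1,3,5,7): 1⊕0⊕1⊕1 = 1
s2 (pos 2,3,6,7): 1⊕0⊕0⊕1 = 0
s4 (pos 4,5,6,7): 1⊕1⊕0⊕1 = 1
Syndrome s4…s1 = 101 → error at position 5.
Flip position 5: 1101101 → 1101001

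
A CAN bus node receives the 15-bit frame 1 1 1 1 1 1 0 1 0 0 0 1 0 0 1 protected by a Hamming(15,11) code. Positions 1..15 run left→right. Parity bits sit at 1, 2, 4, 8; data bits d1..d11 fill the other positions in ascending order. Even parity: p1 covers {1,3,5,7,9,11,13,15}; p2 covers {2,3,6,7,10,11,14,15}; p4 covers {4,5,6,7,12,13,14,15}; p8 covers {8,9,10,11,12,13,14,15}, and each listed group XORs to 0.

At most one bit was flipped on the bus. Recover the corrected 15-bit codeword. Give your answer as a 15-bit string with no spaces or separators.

s1 (pos 1,3,5,7,9,11,13,15): 1⊕1⊕1⊕0⊕0⊕0⊕0⊕1 = 0
s2 (pos 2,3,6,7,10,11,14,15): 1⊕1⊕1⊕0⊕0⊕0⊕0⊕1 = 0
s4 (pos 4,5,6,7,12,13,14,15): 1⊕1⊕1⊕0⊕1⊕0⊕0⊕1 = 1
s8 (pos 8,9,10,11,12,13,14,15): 1⊕0⊕0⊕0⊕1⊕0⊕0⊕1 = 1
Syndrome s8…s1 = 1100 → error at position 12.
Flip position 12: 111111010001001 → 111111010000001

111111010000001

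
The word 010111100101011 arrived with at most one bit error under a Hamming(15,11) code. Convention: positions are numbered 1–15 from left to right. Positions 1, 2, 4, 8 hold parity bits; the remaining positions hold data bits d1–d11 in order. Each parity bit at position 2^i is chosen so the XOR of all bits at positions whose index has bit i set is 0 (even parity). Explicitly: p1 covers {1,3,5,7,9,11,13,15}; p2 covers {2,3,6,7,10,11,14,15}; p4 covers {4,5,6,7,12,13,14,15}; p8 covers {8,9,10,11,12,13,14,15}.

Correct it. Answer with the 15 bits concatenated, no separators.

010101100101011

s1 (pos 1,3,5,7,9,11,13,15): 0⊕0⊕1⊕1⊕0⊕0⊕0⊕1 = 1
s2 (pos 2,3,6,7,10,11,14,15): 1⊕0⊕1⊕1⊕1⊕0⊕1⊕1 = 0
s4 (pos 4,5,6,7,12,13,14,15): 1⊕1⊕1⊕1⊕1⊕0⊕1⊕1 = 1
s8 (pos 8,9,10,11,12,13,14,15): 0⊕0⊕1⊕0⊕1⊕0⊕1⊕1 = 0
Syndrome s8…s1 = 0101 → error at position 5.
Flip position 5: 010111100101011 → 010101100101011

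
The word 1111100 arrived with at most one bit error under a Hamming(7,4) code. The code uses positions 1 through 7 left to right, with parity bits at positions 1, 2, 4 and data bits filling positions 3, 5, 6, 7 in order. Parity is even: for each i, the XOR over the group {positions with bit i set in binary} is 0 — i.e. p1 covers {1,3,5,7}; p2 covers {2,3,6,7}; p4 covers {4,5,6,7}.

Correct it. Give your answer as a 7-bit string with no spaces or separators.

s1 (pos 1,3,5,7): 1⊕1⊕1⊕0 = 1
s2 (pos 2,3,6,7): 1⊕1⊕0⊕0 = 0
s4 (pos 4,5,6,7): 1⊕1⊕0⊕0 = 0
Syndrome s4…s1 = 001 → error at position 1.
Flip position 1: 1111100 → 0111100

0111100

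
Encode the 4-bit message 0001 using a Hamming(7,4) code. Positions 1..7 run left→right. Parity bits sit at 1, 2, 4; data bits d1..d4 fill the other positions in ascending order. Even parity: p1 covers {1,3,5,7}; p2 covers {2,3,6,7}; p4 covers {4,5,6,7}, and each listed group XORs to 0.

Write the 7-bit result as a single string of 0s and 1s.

1101001

Place data at non-parity positions: p1 p2 0 p4 0 0 1
p1 (pos 1,3,5,7): XOR of data positions = 0⊕0⊕1 = 1
p2 (pos 2,3,6,7): XOR of data positions = 0⊕0⊕1 = 1
p4 (pos 4,5,6,7): XOR of data positions = 0⊕0⊕1 = 1
Codeword: 1101001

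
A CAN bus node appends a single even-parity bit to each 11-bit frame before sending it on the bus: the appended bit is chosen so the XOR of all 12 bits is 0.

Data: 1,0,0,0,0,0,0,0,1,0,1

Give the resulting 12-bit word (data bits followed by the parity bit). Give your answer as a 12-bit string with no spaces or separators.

XOR of the 11 data bits: 1⊕0⊕0⊕0⊕0⊕0⊕0⊕0⊕1⊕0⊕1 = 1
Parity bit = 1 (so all 12 bits XOR to 0).

100000001011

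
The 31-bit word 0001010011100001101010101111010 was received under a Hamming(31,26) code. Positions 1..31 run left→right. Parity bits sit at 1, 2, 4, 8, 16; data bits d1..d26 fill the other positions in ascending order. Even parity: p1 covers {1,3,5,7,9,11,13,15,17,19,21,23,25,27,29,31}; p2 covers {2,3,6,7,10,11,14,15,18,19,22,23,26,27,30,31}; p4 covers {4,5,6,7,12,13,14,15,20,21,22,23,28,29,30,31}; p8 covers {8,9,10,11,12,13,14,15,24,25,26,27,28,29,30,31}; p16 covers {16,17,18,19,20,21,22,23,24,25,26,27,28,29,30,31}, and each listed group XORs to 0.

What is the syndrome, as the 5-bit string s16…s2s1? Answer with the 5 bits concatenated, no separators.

s1 (pos 1,3,5,7,9,11,13,15,17,19,21,23,25,27,29,31): 0⊕0⊕0⊕0⊕1⊕1⊕0⊕0⊕1⊕1⊕1⊕1⊕1⊕1⊕0⊕0 = 0
s2 (pos 2,3,6,7,10,11,14,15,18,19,22,23,26,27,30,31): 0⊕0⊕1⊕0⊕1⊕1⊕0⊕0⊕0⊕1⊕0⊕1⊕1⊕1⊕1⊕0 = 0
s4 (pos 4,5,6,7,12,13,14,15,20,21,22,23,28,29,30,31): 1⊕0⊕1⊕0⊕0⊕0⊕0⊕0⊕0⊕1⊕0⊕1⊕1⊕0⊕1⊕0 = 0
s8 (pos 8,9,10,11,12,13,14,15,24,25,26,27,28,29,30,31): 0⊕1⊕1⊕1⊕0⊕0⊕0⊕0⊕0⊕1⊕1⊕1⊕1⊕0⊕1⊕0 = 0
s16 (pos 16,17,18,19,20,21,22,23,24,25,26,27,28,29,30,31): 1⊕1⊕0⊕1⊕0⊕1⊕0⊕1⊕0⊕1⊕1⊕1⊕1⊕0⊕1⊕0 = 0
Syndrome s16…s1 = 00000 → no error.

00000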